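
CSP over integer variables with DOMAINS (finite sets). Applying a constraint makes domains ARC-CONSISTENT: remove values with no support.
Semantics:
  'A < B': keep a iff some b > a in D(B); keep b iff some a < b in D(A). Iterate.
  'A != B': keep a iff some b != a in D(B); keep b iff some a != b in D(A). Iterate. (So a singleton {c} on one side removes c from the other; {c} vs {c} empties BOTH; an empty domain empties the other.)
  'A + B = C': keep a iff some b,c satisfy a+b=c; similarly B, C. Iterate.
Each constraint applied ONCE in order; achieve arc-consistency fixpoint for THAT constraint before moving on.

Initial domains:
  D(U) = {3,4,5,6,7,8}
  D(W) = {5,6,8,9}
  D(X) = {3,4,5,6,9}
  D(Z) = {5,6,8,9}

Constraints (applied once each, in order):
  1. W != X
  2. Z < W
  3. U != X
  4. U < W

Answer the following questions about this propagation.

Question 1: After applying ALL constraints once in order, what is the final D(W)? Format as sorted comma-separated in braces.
Constraint 1 (W != X) on D(W)={5,6,8,9} D(X)={3,4,5,6,9}: no change
Constraint 2 (Z < W) on D(Z)={5,6,8,9} D(W)={5,6,8,9}: Z {5,6,8,9}->{5,6,8}; W {5,6,8,9}->{6,8,9}
Constraint 3 (U != X) on D(U)={3,4,5,6,7,8} D(X)={3,4,5,6,9}: no change
Constraint 4 (U < W) on D(U)={3,4,5,6,7,8} D(W)={6,8,9}: no change
So after all 4 constraints: D(W) = {6,8,9}

Answer: {6,8,9}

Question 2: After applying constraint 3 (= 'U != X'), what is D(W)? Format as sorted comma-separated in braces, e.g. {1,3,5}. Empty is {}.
Constraint 1 (W != X) on D(W)={5,6,8,9} D(X)={3,4,5,6,9}: no change
Constraint 2 (Z < W) on D(Z)={5,6,8,9} D(W)={5,6,8,9}: Z {5,6,8,9}->{5,6,8}; W {5,6,8,9}->{6,8,9}
Constraint 3 (U != X) on D(U)={3,4,5,6,7,8} D(X)={3,4,5,6,9}: no change
So after constraint 3: D(W) = {6,8,9}

Answer: {6,8,9}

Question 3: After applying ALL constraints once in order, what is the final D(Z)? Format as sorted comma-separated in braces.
Answer: {5,6,8}

Derivation:
Constraint 1 (W != X) on D(W)={5,6,8,9} D(X)={3,4,5,6,9}: no change
Constraint 2 (Z < W) on D(Z)={5,6,8,9} D(W)={5,6,8,9}: Z {5,6,8,9}->{5,6,8}; W {5,6,8,9}->{6,8,9}
Constraint 3 (U != X) on D(U)={3,4,5,6,7,8} D(X)={3,4,5,6,9}: no change
Constraint 4 (U < W) on D(U)={3,4,5,6,7,8} D(W)={6,8,9}: no change
So after all 4 constraints: D(Z) = {5,6,8}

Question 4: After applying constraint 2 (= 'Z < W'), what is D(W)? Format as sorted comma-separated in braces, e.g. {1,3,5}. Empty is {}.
Constraint 1 (W != X) on D(W)={5,6,8,9} D(X)={3,4,5,6,9}: no change
Constraint 2 (Z < W) on D(Z)={5,6,8,9} D(W)={5,6,8,9}: Z {5,6,8,9}->{5,6,8}; W {5,6,8,9}->{6,8,9}
So after constraint 2: D(W) = {6,8,9}

Answer: {6,8,9}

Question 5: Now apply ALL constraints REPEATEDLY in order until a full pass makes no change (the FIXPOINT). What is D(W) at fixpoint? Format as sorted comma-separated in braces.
pass 0 (initial): D(W)={5,6,8,9}
pass 1: W {5,6,8,9}->{6,8,9}; Z {5,6,8,9}->{5,6,8}
pass 2: no change
Fixpoint after 2 passes: D(W) = {6,8,9}

Answer: {6,8,9}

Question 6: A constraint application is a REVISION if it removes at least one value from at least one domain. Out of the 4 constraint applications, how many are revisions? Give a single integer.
Answer: 1

Derivation:
Constraint 1 (W != X) on D(W)={5,6,8,9} D(X)={3,4,5,6,9}: no change => not a revision
Constraint 2 (Z < W) on D(Z)={5,6,8,9} D(W)={5,6,8,9}: Z {5,6,8,9}->{5,6,8}; W {5,6,8,9}->{6,8,9} => REVISION
Constraint 3 (U != X) on D(U)={3,4,5,6,7,8} D(X)={3,4,5,6,9}: no change => not a revision
Constraint 4 (U < W) on D(U)={3,4,5,6,7,8} D(W)={6,8,9}: no change => not a revision
Total revisions = 1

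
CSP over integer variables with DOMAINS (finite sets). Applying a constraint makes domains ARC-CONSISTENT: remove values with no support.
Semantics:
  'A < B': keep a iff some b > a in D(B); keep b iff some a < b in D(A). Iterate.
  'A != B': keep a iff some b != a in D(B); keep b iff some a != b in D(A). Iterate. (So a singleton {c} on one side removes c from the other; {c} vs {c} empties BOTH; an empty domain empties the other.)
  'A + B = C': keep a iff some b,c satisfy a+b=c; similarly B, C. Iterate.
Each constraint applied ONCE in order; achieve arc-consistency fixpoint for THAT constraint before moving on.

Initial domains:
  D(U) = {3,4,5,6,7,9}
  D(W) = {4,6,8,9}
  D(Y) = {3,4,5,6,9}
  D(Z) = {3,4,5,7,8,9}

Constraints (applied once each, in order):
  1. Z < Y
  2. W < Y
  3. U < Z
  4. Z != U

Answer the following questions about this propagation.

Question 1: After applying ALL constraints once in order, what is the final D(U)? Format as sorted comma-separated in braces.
Answer: {3,4,5,6,7}

Derivation:
Constraint 1 (Z < Y) on D(Z)={3,4,5,7,8,9} D(Y)={3,4,5,6,9}: Z {3,4,5,7,8,9}->{3,4,5,7,8}; Y {3,4,5,6,9}->{4,5,6,9}
Constraint 2 (W < Y) on D(W)={4,6,8,9} D(Y)={4,5,6,9}: W {4,6,8,9}->{4,6,8}; Y {4,5,6,9}->{5,6,9}
Constraint 3 (U < Z) on D(U)={3,4,5,6,7,9} D(Z)={3,4,5,7,8}: U {3,4,5,6,7,9}->{3,4,5,6,7}; Z {3,4,5,7,8}->{4,5,7,8}
Constraint 4 (Z != U) on D(Z)={4,5,7,8} D(U)={3,4,5,6,7}: no change
So after all 4 constraints: D(U) = {3,4,5,6,7}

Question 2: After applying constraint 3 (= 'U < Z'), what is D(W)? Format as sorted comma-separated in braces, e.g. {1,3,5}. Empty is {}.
Answer: {4,6,8}

Derivation:
Constraint 1 (Z < Y) on D(Z)={3,4,5,7,8,9} D(Y)={3,4,5,6,9}: Z {3,4,5,7,8,9}->{3,4,5,7,8}; Y {3,4,5,6,9}->{4,5,6,9}
Constraint 2 (W < Y) on D(W)={4,6,8,9} D(Y)={4,5,6,9}: W {4,6,8,9}->{4,6,8}; Y {4,5,6,9}->{5,6,9}
Constraint 3 (U < Z) on D(U)={3,4,5,6,7,9} D(Z)={3,4,5,7,8}: U {3,4,5,6,7,9}->{3,4,5,6,7}; Z {3,4,5,7,8}->{4,5,7,8}
So after constraint 3: D(W) = {4,6,8}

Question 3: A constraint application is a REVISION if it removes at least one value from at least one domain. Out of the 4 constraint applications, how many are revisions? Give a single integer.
Constraint 1 (Z < Y) on D(Z)={3,4,5,7,8,9} D(Y)={3,4,5,6,9}: Z {3,4,5,7,8,9}->{3,4,5,7,8}; Y {3,4,5,6,9}->{4,5,6,9} => REVISION
Constraint 2 (W < Y) on D(W)={4,6,8,9} D(Y)={4,5,6,9}: W {4,6,8,9}->{4,6,8}; Y {4,5,6,9}->{5,6,9} => REVISION
Constraint 3 (U < Z) on D(U)={3,4,5,6,7,9} D(Z)={3,4,5,7,8}: U {3,4,5,6,7,9}->{3,4,5,6,7}; Z {3,4,5,7,8}->{4,5,7,8} => REVISION
Constraint 4 (Z != U) on D(Z)={4,5,7,8} D(U)={3,4,5,6,7}: no change => not a revision
Total revisions = 3

Answer: 3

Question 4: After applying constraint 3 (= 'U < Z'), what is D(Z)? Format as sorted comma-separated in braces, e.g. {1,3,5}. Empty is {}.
Answer: {4,5,7,8}

Derivation:
Constraint 1 (Z < Y) on D(Z)={3,4,5,7,8,9} D(Y)={3,4,5,6,9}: Z {3,4,5,7,8,9}->{3,4,5,7,8}; Y {3,4,5,6,9}->{4,5,6,9}
Constraint 2 (W < Y) on D(W)={4,6,8,9} D(Y)={4,5,6,9}: W {4,6,8,9}->{4,6,8}; Y {4,5,6,9}->{5,6,9}
Constraint 3 (U < Z) on D(U)={3,4,5,6,7,9} D(Z)={3,4,5,7,8}: U {3,4,5,6,7,9}->{3,4,5,6,7}; Z {3,4,5,7,8}->{4,5,7,8}
So after constraint 3: D(Z) = {4,5,7,8}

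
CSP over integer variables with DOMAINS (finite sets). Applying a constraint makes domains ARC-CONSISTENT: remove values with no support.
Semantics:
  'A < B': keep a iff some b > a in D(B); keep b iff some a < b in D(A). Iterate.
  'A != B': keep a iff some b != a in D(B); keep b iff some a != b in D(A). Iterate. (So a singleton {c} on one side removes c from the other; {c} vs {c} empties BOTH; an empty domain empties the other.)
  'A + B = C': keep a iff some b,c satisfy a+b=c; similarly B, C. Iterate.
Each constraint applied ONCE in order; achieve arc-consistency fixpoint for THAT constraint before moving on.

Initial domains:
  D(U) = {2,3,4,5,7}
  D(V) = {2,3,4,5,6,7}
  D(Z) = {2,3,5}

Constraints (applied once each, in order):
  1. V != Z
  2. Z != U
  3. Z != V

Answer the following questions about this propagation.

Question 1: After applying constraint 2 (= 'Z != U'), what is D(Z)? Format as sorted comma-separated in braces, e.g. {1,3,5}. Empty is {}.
Constraint 1 (V != Z) on D(V)={2,3,4,5,6,7} D(Z)={2,3,5}: no change
Constraint 2 (Z != U) on D(Z)={2,3,5} D(U)={2,3,4,5,7}: no change
So after constraint 2: D(Z) = {2,3,5}

Answer: {2,3,5}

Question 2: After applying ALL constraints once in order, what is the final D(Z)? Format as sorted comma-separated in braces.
Constraint 1 (V != Z) on D(V)={2,3,4,5,6,7} D(Z)={2,3,5}: no change
Constraint 2 (Z != U) on D(Z)={2,3,5} D(U)={2,3,4,5,7}: no change
Constraint 3 (Z != V) on D(Z)={2,3,5} D(V)={2,3,4,5,6,7}: no change
So after all 3 constraints: D(Z) = {2,3,5}

Answer: {2,3,5}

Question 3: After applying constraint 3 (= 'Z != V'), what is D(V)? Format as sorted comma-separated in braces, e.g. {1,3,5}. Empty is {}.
Answer: {2,3,4,5,6,7}

Derivation:
Constraint 1 (V != Z) on D(V)={2,3,4,5,6,7} D(Z)={2,3,5}: no change
Constraint 2 (Z != U) on D(Z)={2,3,5} D(U)={2,3,4,5,7}: no change
Constraint 3 (Z != V) on D(Z)={2,3,5} D(V)={2,3,4,5,6,7}: no change
So after constraint 3: D(V) = {2,3,4,5,6,7}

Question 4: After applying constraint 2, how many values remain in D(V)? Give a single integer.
Answer: 6

Derivation:
Constraint 1 (V != Z) on D(V)={2,3,4,5,6,7} D(Z)={2,3,5}: no change
Constraint 2 (Z != U) on D(Z)={2,3,5} D(U)={2,3,4,5,7}: no change
So after constraint 2: D(V)={2,3,4,5,6,7}, size = 6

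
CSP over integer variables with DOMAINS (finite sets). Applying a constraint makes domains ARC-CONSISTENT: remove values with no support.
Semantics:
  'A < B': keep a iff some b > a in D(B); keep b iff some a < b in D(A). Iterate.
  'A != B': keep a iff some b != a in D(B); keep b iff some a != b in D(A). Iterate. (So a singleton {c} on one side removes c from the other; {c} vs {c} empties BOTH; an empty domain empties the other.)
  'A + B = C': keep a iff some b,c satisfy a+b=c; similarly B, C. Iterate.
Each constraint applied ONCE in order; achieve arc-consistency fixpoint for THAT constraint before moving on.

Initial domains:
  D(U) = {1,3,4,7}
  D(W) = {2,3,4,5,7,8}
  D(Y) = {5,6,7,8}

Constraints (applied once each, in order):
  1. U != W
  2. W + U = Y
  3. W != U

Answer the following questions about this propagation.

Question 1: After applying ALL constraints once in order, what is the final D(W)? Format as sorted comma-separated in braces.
Constraint 1 (U != W) on D(U)={1,3,4,7} D(W)={2,3,4,5,7,8}: no change
Constraint 2 (W + U = Y) on D(W)={2,3,4,5,7,8} D(U)={1,3,4,7} D(Y)={5,6,7,8}: W {2,3,4,5,7,8}->{2,3,4,5,7}; U {1,3,4,7}->{1,3,4}
Constraint 3 (W != U) on D(W)={2,3,4,5,7} D(U)={1,3,4}: no change
So after all 3 constraints: D(W) = {2,3,4,5,7}

Answer: {2,3,4,5,7}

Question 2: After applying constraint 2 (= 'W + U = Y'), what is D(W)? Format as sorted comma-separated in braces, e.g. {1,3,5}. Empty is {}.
Answer: {2,3,4,5,7}

Derivation:
Constraint 1 (U != W) on D(U)={1,3,4,7} D(W)={2,3,4,5,7,8}: no change
Constraint 2 (W + U = Y) on D(W)={2,3,4,5,7,8} D(U)={1,3,4,7} D(Y)={5,6,7,8}: W {2,3,4,5,7,8}->{2,3,4,5,7}; U {1,3,4,7}->{1,3,4}
So after constraint 2: D(W) = {2,3,4,5,7}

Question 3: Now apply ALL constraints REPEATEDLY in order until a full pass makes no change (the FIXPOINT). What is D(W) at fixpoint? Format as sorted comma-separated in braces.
pass 0 (initial): D(W)={2,3,4,5,7,8}
pass 1: U {1,3,4,7}->{1,3,4}; W {2,3,4,5,7,8}->{2,3,4,5,7}
pass 2: no change
Fixpoint after 2 passes: D(W) = {2,3,4,5,7}

Answer: {2,3,4,5,7}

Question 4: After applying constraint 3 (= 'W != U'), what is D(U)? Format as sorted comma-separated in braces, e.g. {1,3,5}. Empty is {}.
Constraint 1 (U != W) on D(U)={1,3,4,7} D(W)={2,3,4,5,7,8}: no change
Constraint 2 (W + U = Y) on D(W)={2,3,4,5,7,8} D(U)={1,3,4,7} D(Y)={5,6,7,8}: W {2,3,4,5,7,8}->{2,3,4,5,7}; U {1,3,4,7}->{1,3,4}
Constraint 3 (W != U) on D(W)={2,3,4,5,7} D(U)={1,3,4}: no change
So after constraint 3: D(U) = {1,3,4}

Answer: {1,3,4}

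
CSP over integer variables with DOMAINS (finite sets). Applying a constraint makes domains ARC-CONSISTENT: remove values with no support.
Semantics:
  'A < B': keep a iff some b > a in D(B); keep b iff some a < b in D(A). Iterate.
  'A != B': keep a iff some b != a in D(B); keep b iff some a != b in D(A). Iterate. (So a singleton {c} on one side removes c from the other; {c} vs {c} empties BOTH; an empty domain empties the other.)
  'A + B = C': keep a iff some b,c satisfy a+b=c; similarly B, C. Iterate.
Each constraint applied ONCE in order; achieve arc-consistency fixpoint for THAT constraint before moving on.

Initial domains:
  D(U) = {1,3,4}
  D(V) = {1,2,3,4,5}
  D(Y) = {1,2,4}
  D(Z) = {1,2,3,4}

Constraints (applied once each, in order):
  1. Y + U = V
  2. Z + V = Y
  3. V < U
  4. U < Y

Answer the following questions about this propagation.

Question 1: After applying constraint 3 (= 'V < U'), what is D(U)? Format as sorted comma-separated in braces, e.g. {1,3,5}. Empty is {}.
Constraint 1 (Y + U = V) on D(Y)={1,2,4} D(U)={1,3,4} D(V)={1,2,3,4,5}: V {1,2,3,4,5}->{2,3,4,5}
Constraint 2 (Z + V = Y) on D(Z)={1,2,3,4} D(V)={2,3,4,5} D(Y)={1,2,4}: Z {1,2,3,4}->{1,2}; V {2,3,4,5}->{2,3}; Y {1,2,4}->{4}
Constraint 3 (V < U) on D(V)={2,3} D(U)={1,3,4}: U {1,3,4}->{3,4}
So after constraint 3: D(U) = {3,4}

Answer: {3,4}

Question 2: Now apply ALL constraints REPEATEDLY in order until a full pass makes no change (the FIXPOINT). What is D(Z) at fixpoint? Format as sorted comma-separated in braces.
Answer: {}

Derivation:
pass 0 (initial): D(Z)={1,2,3,4}
pass 1: U {1,3,4}->{3}; V {1,2,3,4,5}->{2,3}; Y {1,2,4}->{4}; Z {1,2,3,4}->{1,2}
pass 2: U {3}->{}; V {2,3}->{}; Y {4}->{}; Z {1,2}->{}
pass 3: no change
Fixpoint after 3 passes: D(Z) = {}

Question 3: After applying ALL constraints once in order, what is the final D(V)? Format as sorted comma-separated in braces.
Answer: {2,3}

Derivation:
Constraint 1 (Y + U = V) on D(Y)={1,2,4} D(U)={1,3,4} D(V)={1,2,3,4,5}: V {1,2,3,4,5}->{2,3,4,5}
Constraint 2 (Z + V = Y) on D(Z)={1,2,3,4} D(V)={2,3,4,5} D(Y)={1,2,4}: Z {1,2,3,4}->{1,2}; V {2,3,4,5}->{2,3}; Y {1,2,4}->{4}
Constraint 3 (V < U) on D(V)={2,3} D(U)={1,3,4}: U {1,3,4}->{3,4}
Constraint 4 (U < Y) on D(U)={3,4} D(Y)={4}: U {3,4}->{3}
So after all 4 constraints: D(V) = {2,3}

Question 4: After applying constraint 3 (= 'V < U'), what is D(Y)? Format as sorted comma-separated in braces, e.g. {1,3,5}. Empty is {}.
Answer: {4}

Derivation:
Constraint 1 (Y + U = V) on D(Y)={1,2,4} D(U)={1,3,4} D(V)={1,2,3,4,5}: V {1,2,3,4,5}->{2,3,4,5}
Constraint 2 (Z + V = Y) on D(Z)={1,2,3,4} D(V)={2,3,4,5} D(Y)={1,2,4}: Z {1,2,3,4}->{1,2}; V {2,3,4,5}->{2,3}; Y {1,2,4}->{4}
Constraint 3 (V < U) on D(V)={2,3} D(U)={1,3,4}: U {1,3,4}->{3,4}
So after constraint 3: D(Y) = {4}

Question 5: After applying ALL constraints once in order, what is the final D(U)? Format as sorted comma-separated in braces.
Answer: {3}

Derivation:
Constraint 1 (Y + U = V) on D(Y)={1,2,4} D(U)={1,3,4} D(V)={1,2,3,4,5}: V {1,2,3,4,5}->{2,3,4,5}
Constraint 2 (Z + V = Y) on D(Z)={1,2,3,4} D(V)={2,3,4,5} D(Y)={1,2,4}: Z {1,2,3,4}->{1,2}; V {2,3,4,5}->{2,3}; Y {1,2,4}->{4}
Constraint 3 (V < U) on D(V)={2,3} D(U)={1,3,4}: U {1,3,4}->{3,4}
Constraint 4 (U < Y) on D(U)={3,4} D(Y)={4}: U {3,4}->{3}
So after all 4 constraints: D(U) = {3}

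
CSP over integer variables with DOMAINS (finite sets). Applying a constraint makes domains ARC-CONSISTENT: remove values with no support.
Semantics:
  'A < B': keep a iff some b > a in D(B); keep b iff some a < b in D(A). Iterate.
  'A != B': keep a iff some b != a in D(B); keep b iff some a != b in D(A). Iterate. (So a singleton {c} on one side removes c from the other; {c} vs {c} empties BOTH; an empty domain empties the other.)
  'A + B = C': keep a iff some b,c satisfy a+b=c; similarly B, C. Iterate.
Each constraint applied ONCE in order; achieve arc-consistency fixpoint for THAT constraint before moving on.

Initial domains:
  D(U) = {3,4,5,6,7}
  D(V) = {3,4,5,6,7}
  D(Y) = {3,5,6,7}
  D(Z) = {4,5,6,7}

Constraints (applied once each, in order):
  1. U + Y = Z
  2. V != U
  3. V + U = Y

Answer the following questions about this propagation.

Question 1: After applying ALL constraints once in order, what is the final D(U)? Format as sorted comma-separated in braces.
Answer: {}

Derivation:
Constraint 1 (U + Y = Z) on D(U)={3,4,5,6,7} D(Y)={3,5,6,7} D(Z)={4,5,6,7}: U {3,4,5,6,7}->{3,4}; Y {3,5,6,7}->{3}; Z {4,5,6,7}->{6,7}
Constraint 2 (V != U) on D(V)={3,4,5,6,7} D(U)={3,4}: no change
Constraint 3 (V + U = Y) on D(V)={3,4,5,6,7} D(U)={3,4} D(Y)={3}: V {3,4,5,6,7}->{}; U {3,4}->{}; Y {3}->{}
So after all 3 constraints: D(U) = {}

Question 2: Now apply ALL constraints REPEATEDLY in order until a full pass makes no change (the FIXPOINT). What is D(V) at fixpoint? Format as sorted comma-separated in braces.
pass 0 (initial): D(V)={3,4,5,6,7}
pass 1: U {3,4,5,6,7}->{}; V {3,4,5,6,7}->{}; Y {3,5,6,7}->{}; Z {4,5,6,7}->{6,7}
pass 2: Z {6,7}->{}
pass 3: no change
Fixpoint after 3 passes: D(V) = {}

Answer: {}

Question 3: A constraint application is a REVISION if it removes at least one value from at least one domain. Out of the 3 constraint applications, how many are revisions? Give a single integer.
Answer: 2

Derivation:
Constraint 1 (U + Y = Z) on D(U)={3,4,5,6,7} D(Y)={3,5,6,7} D(Z)={4,5,6,7}: U {3,4,5,6,7}->{3,4}; Y {3,5,6,7}->{3}; Z {4,5,6,7}->{6,7} => REVISION
Constraint 2 (V != U) on D(V)={3,4,5,6,7} D(U)={3,4}: no change => not a revision
Constraint 3 (V + U = Y) on D(V)={3,4,5,6,7} D(U)={3,4} D(Y)={3}: V {3,4,5,6,7}->{}; U {3,4}->{}; Y {3}->{} => REVISION
Total revisions = 2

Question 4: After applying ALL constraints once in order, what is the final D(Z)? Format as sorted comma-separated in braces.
Answer: {6,7}

Derivation:
Constraint 1 (U + Y = Z) on D(U)={3,4,5,6,7} D(Y)={3,5,6,7} D(Z)={4,5,6,7}: U {3,4,5,6,7}->{3,4}; Y {3,5,6,7}->{3}; Z {4,5,6,7}->{6,7}
Constraint 2 (V != U) on D(V)={3,4,5,6,7} D(U)={3,4}: no change
Constraint 3 (V + U = Y) on D(V)={3,4,5,6,7} D(U)={3,4} D(Y)={3}: V {3,4,5,6,7}->{}; U {3,4}->{}; Y {3}->{}
So after all 3 constraints: D(Z) = {6,7}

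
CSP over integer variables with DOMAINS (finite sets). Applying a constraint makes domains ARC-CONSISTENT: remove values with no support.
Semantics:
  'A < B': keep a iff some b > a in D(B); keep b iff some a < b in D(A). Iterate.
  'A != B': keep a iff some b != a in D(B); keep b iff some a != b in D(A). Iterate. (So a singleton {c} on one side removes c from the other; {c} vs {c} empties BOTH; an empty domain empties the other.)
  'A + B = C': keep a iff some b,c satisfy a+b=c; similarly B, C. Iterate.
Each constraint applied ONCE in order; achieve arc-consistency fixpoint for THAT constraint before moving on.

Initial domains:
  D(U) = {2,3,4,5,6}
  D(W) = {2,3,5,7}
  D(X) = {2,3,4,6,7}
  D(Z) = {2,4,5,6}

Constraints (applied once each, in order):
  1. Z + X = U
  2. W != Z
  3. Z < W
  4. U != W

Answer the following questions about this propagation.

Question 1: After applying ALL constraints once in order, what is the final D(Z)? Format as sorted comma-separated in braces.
Constraint 1 (Z + X = U) on D(Z)={2,4,5,6} D(X)={2,3,4,6,7} D(U)={2,3,4,5,6}: Z {2,4,5,6}->{2,4}; X {2,3,4,6,7}->{2,3,4}; U {2,3,4,5,6}->{4,5,6}
Constraint 2 (W != Z) on D(W)={2,3,5,7} D(Z)={2,4}: no change
Constraint 3 (Z < W) on D(Z)={2,4} D(W)={2,3,5,7}: W {2,3,5,7}->{3,5,7}
Constraint 4 (U != W) on D(U)={4,5,6} D(W)={3,5,7}: no change
So after all 4 constraints: D(Z) = {2,4}

Answer: {2,4}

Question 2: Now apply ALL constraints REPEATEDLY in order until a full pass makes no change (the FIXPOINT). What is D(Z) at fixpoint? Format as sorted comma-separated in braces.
Answer: {2,4}

Derivation:
pass 0 (initial): D(Z)={2,4,5,6}
pass 1: U {2,3,4,5,6}->{4,5,6}; W {2,3,5,7}->{3,5,7}; X {2,3,4,6,7}->{2,3,4}; Z {2,4,5,6}->{2,4}
pass 2: no change
Fixpoint after 2 passes: D(Z) = {2,4}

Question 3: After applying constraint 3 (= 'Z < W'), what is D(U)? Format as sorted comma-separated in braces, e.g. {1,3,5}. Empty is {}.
Constraint 1 (Z + X = U) on D(Z)={2,4,5,6} D(X)={2,3,4,6,7} D(U)={2,3,4,5,6}: Z {2,4,5,6}->{2,4}; X {2,3,4,6,7}->{2,3,4}; U {2,3,4,5,6}->{4,5,6}
Constraint 2 (W != Z) on D(W)={2,3,5,7} D(Z)={2,4}: no change
Constraint 3 (Z < W) on D(Z)={2,4} D(W)={2,3,5,7}: W {2,3,5,7}->{3,5,7}
So after constraint 3: D(U) = {4,5,6}

Answer: {4,5,6}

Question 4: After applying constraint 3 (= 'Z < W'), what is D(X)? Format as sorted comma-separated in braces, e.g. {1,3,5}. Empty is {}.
Constraint 1 (Z + X = U) on D(Z)={2,4,5,6} D(X)={2,3,4,6,7} D(U)={2,3,4,5,6}: Z {2,4,5,6}->{2,4}; X {2,3,4,6,7}->{2,3,4}; U {2,3,4,5,6}->{4,5,6}
Constraint 2 (W != Z) on D(W)={2,3,5,7} D(Z)={2,4}: no change
Constraint 3 (Z < W) on D(Z)={2,4} D(W)={2,3,5,7}: W {2,3,5,7}->{3,5,7}
So after constraint 3: D(X) = {2,3,4}

Answer: {2,3,4}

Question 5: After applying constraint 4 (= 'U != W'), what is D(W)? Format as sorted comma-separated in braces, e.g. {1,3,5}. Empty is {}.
Constraint 1 (Z + X = U) on D(Z)={2,4,5,6} D(X)={2,3,4,6,7} D(U)={2,3,4,5,6}: Z {2,4,5,6}->{2,4}; X {2,3,4,6,7}->{2,3,4}; U {2,3,4,5,6}->{4,5,6}
Constraint 2 (W != Z) on D(W)={2,3,5,7} D(Z)={2,4}: no change
Constraint 3 (Z < W) on D(Z)={2,4} D(W)={2,3,5,7}: W {2,3,5,7}->{3,5,7}
Constraint 4 (U != W) on D(U)={4,5,6} D(W)={3,5,7}: no change
So after constraint 4: D(W) = {3,5,7}

Answer: {3,5,7}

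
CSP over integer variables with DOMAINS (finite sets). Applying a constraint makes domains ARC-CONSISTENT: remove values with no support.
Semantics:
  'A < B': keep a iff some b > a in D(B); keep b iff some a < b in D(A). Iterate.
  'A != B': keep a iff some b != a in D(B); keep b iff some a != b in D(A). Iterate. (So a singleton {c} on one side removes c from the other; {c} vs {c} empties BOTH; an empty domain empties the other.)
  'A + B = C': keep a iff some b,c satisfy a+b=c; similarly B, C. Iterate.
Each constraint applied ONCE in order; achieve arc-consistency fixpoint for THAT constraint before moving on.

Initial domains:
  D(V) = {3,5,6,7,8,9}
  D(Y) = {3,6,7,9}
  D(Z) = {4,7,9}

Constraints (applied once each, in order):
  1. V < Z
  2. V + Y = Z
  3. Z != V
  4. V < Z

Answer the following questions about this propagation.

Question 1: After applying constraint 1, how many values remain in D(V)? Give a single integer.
Answer: 5

Derivation:
Constraint 1 (V < Z) on D(V)={3,5,6,7,8,9} D(Z)={4,7,9}: V {3,5,6,7,8,9}->{3,5,6,7,8}
So after constraint 1: D(V)={3,5,6,7,8}, size = 5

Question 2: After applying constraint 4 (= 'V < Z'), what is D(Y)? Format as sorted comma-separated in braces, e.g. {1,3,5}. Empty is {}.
Constraint 1 (V < Z) on D(V)={3,5,6,7,8,9} D(Z)={4,7,9}: V {3,5,6,7,8,9}->{3,5,6,7,8}
Constraint 2 (V + Y = Z) on D(V)={3,5,6,7,8} D(Y)={3,6,7,9} D(Z)={4,7,9}: V {3,5,6,7,8}->{3,6}; Y {3,6,7,9}->{3,6}; Z {4,7,9}->{9}
Constraint 3 (Z != V) on D(Z)={9} D(V)={3,6}: no change
Constraint 4 (V < Z) on D(V)={3,6} D(Z)={9}: no change
So after constraint 4: D(Y) = {3,6}

Answer: {3,6}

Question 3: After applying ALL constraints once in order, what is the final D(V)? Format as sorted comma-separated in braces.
Constraint 1 (V < Z) on D(V)={3,5,6,7,8,9} D(Z)={4,7,9}: V {3,5,6,7,8,9}->{3,5,6,7,8}
Constraint 2 (V + Y = Z) on D(V)={3,5,6,7,8} D(Y)={3,6,7,9} D(Z)={4,7,9}: V {3,5,6,7,8}->{3,6}; Y {3,6,7,9}->{3,6}; Z {4,7,9}->{9}
Constraint 3 (Z != V) on D(Z)={9} D(V)={3,6}: no change
Constraint 4 (V < Z) on D(V)={3,6} D(Z)={9}: no change
So after all 4 constraints: D(V) = {3,6}

Answer: {3,6}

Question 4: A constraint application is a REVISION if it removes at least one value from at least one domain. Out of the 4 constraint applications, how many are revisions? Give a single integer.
Answer: 2

Derivation:
Constraint 1 (V < Z) on D(V)={3,5,6,7,8,9} D(Z)={4,7,9}: V {3,5,6,7,8,9}->{3,5,6,7,8} => REVISION
Constraint 2 (V + Y = Z) on D(V)={3,5,6,7,8} D(Y)={3,6,7,9} D(Z)={4,7,9}: V {3,5,6,7,8}->{3,6}; Y {3,6,7,9}->{3,6}; Z {4,7,9}->{9} => REVISION
Constraint 3 (Z != V) on D(Z)={9} D(V)={3,6}: no change => not a revision
Constraint 4 (V < Z) on D(V)={3,6} D(Z)={9}: no change => not a revision
Total revisions = 2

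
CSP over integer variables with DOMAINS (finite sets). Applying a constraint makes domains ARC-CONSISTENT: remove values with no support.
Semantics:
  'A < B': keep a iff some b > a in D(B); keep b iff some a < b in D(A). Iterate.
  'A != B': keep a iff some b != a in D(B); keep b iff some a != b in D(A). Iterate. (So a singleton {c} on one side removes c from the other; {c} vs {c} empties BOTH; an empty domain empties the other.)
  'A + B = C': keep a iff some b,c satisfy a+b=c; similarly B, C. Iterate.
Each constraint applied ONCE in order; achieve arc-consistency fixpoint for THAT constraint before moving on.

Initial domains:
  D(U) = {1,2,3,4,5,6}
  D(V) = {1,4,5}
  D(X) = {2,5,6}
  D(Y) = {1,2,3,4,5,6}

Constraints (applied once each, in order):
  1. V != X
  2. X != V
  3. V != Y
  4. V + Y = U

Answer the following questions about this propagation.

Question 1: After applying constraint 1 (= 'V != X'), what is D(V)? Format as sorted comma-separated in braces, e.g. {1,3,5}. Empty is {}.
Constraint 1 (V != X) on D(V)={1,4,5} D(X)={2,5,6}: no change
So after constraint 1: D(V) = {1,4,5}

Answer: {1,4,5}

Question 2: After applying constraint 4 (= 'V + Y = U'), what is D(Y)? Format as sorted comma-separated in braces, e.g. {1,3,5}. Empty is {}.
Constraint 1 (V != X) on D(V)={1,4,5} D(X)={2,5,6}: no change
Constraint 2 (X != V) on D(X)={2,5,6} D(V)={1,4,5}: no change
Constraint 3 (V != Y) on D(V)={1,4,5} D(Y)={1,2,3,4,5,6}: no change
Constraint 4 (V + Y = U) on D(V)={1,4,5} D(Y)={1,2,3,4,5,6} D(U)={1,2,3,4,5,6}: Y {1,2,3,4,5,6}->{1,2,3,4,5}; U {1,2,3,4,5,6}->{2,3,4,5,6}
So after constraint 4: D(Y) = {1,2,3,4,5}

Answer: {1,2,3,4,5}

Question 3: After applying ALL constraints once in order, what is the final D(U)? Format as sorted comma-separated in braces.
Answer: {2,3,4,5,6}

Derivation:
Constraint 1 (V != X) on D(V)={1,4,5} D(X)={2,5,6}: no change
Constraint 2 (X != V) on D(X)={2,5,6} D(V)={1,4,5}: no change
Constraint 3 (V != Y) on D(V)={1,4,5} D(Y)={1,2,3,4,5,6}: no change
Constraint 4 (V + Y = U) on D(V)={1,4,5} D(Y)={1,2,3,4,5,6} D(U)={1,2,3,4,5,6}: Y {1,2,3,4,5,6}->{1,2,3,4,5}; U {1,2,3,4,5,6}->{2,3,4,5,6}
So after all 4 constraints: D(U) = {2,3,4,5,6}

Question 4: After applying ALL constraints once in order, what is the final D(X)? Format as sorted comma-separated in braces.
Answer: {2,5,6}

Derivation:
Constraint 1 (V != X) on D(V)={1,4,5} D(X)={2,5,6}: no change
Constraint 2 (X != V) on D(X)={2,5,6} D(V)={1,4,5}: no change
Constraint 3 (V != Y) on D(V)={1,4,5} D(Y)={1,2,3,4,5,6}: no change
Constraint 4 (V + Y = U) on D(V)={1,4,5} D(Y)={1,2,3,4,5,6} D(U)={1,2,3,4,5,6}: Y {1,2,3,4,5,6}->{1,2,3,4,5}; U {1,2,3,4,5,6}->{2,3,4,5,6}
So after all 4 constraints: D(X) = {2,5,6}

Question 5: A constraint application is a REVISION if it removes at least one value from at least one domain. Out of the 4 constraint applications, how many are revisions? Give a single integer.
Constraint 1 (V != X) on D(V)={1,4,5} D(X)={2,5,6}: no change => not a revision
Constraint 2 (X != V) on D(X)={2,5,6} D(V)={1,4,5}: no change => not a revision
Constraint 3 (V != Y) on D(V)={1,4,5} D(Y)={1,2,3,4,5,6}: no change => not a revision
Constraint 4 (V + Y = U) on D(V)={1,4,5} D(Y)={1,2,3,4,5,6} D(U)={1,2,3,4,5,6}: Y {1,2,3,4,5,6}->{1,2,3,4,5}; U {1,2,3,4,5,6}->{2,3,4,5,6} => REVISION
Total revisions = 1

Answer: 1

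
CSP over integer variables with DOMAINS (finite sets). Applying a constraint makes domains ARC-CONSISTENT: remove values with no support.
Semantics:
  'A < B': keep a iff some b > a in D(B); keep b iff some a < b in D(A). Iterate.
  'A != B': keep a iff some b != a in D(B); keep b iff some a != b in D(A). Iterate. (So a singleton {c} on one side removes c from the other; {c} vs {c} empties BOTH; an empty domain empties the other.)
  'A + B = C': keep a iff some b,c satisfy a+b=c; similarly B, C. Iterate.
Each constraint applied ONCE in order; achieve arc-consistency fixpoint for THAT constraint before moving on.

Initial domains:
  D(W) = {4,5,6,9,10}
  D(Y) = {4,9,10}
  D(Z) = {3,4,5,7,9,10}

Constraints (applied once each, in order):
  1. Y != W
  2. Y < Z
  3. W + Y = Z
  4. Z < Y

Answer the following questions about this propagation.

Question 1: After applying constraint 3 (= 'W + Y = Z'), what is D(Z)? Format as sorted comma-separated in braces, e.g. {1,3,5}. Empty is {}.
Constraint 1 (Y != W) on D(Y)={4,9,10} D(W)={4,5,6,9,10}: no change
Constraint 2 (Y < Z) on D(Y)={4,9,10} D(Z)={3,4,5,7,9,10}: Y {4,9,10}->{4,9}; Z {3,4,5,7,9,10}->{5,7,9,10}
Constraint 3 (W + Y = Z) on D(W)={4,5,6,9,10} D(Y)={4,9} D(Z)={5,7,9,10}: W {4,5,6,9,10}->{5,6}; Y {4,9}->{4}; Z {5,7,9,10}->{9,10}
So after constraint 3: D(Z) = {9,10}

Answer: {9,10}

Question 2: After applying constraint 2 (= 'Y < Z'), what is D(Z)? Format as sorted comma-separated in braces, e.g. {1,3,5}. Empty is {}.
Constraint 1 (Y != W) on D(Y)={4,9,10} D(W)={4,5,6,9,10}: no change
Constraint 2 (Y < Z) on D(Y)={4,9,10} D(Z)={3,4,5,7,9,10}: Y {4,9,10}->{4,9}; Z {3,4,5,7,9,10}->{5,7,9,10}
So after constraint 2: D(Z) = {5,7,9,10}

Answer: {5,7,9,10}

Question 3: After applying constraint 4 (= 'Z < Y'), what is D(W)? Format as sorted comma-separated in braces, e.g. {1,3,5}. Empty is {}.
Constraint 1 (Y != W) on D(Y)={4,9,10} D(W)={4,5,6,9,10}: no change
Constraint 2 (Y < Z) on D(Y)={4,9,10} D(Z)={3,4,5,7,9,10}: Y {4,9,10}->{4,9}; Z {3,4,5,7,9,10}->{5,7,9,10}
Constraint 3 (W + Y = Z) on D(W)={4,5,6,9,10} D(Y)={4,9} D(Z)={5,7,9,10}: W {4,5,6,9,10}->{5,6}; Y {4,9}->{4}; Z {5,7,9,10}->{9,10}
Constraint 4 (Z < Y) on D(Z)={9,10} D(Y)={4}: Z {9,10}->{}; Y {4}->{}
So after constraint 4: D(W) = {5,6}

Answer: {5,6}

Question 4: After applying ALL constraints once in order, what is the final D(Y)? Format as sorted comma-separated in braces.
Constraint 1 (Y != W) on D(Y)={4,9,10} D(W)={4,5,6,9,10}: no change
Constraint 2 (Y < Z) on D(Y)={4,9,10} D(Z)={3,4,5,7,9,10}: Y {4,9,10}->{4,9}; Z {3,4,5,7,9,10}->{5,7,9,10}
Constraint 3 (W + Y = Z) on D(W)={4,5,6,9,10} D(Y)={4,9} D(Z)={5,7,9,10}: W {4,5,6,9,10}->{5,6}; Y {4,9}->{4}; Z {5,7,9,10}->{9,10}
Constraint 4 (Z < Y) on D(Z)={9,10} D(Y)={4}: Z {9,10}->{}; Y {4}->{}
So after all 4 constraints: D(Y) = {}

Answer: {}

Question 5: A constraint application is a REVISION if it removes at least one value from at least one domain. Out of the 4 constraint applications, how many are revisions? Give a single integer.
Answer: 3

Derivation:
Constraint 1 (Y != W) on D(Y)={4,9,10} D(W)={4,5,6,9,10}: no change => not a revision
Constraint 2 (Y < Z) on D(Y)={4,9,10} D(Z)={3,4,5,7,9,10}: Y {4,9,10}->{4,9}; Z {3,4,5,7,9,10}->{5,7,9,10} => REVISION
Constraint 3 (W + Y = Z) on D(W)={4,5,6,9,10} D(Y)={4,9} D(Z)={5,7,9,10}: W {4,5,6,9,10}->{5,6}; Y {4,9}->{4}; Z {5,7,9,10}->{9,10} => REVISION
Constraint 4 (Z < Y) on D(Z)={9,10} D(Y)={4}: Z {9,10}->{}; Y {4}->{} => REVISION
Total revisions = 3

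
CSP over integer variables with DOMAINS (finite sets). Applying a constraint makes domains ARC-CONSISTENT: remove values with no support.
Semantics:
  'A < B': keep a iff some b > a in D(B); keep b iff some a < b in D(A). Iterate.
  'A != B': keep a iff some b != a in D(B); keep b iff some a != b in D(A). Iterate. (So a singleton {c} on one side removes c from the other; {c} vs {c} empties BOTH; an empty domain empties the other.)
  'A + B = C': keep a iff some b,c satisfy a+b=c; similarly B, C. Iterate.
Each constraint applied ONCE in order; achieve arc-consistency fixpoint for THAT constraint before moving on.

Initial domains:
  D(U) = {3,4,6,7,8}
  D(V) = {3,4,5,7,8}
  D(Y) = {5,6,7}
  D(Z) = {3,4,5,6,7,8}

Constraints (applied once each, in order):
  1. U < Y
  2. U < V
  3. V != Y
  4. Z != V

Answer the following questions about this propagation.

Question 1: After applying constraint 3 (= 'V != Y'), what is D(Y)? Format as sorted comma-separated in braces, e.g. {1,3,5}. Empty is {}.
Answer: {5,6,7}

Derivation:
Constraint 1 (U < Y) on D(U)={3,4,6,7,8} D(Y)={5,6,7}: U {3,4,6,7,8}->{3,4,6}
Constraint 2 (U < V) on D(U)={3,4,6} D(V)={3,4,5,7,8}: V {3,4,5,7,8}->{4,5,7,8}
Constraint 3 (V != Y) on D(V)={4,5,7,8} D(Y)={5,6,7}: no change
So after constraint 3: D(Y) = {5,6,7}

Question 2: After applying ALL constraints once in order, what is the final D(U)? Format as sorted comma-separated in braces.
Constraint 1 (U < Y) on D(U)={3,4,6,7,8} D(Y)={5,6,7}: U {3,4,6,7,8}->{3,4,6}
Constraint 2 (U < V) on D(U)={3,4,6} D(V)={3,4,5,7,8}: V {3,4,5,7,8}->{4,5,7,8}
Constraint 3 (V != Y) on D(V)={4,5,7,8} D(Y)={5,6,7}: no change
Constraint 4 (Z != V) on D(Z)={3,4,5,6,7,8} D(V)={4,5,7,8}: no change
So after all 4 constraints: D(U) = {3,4,6}

Answer: {3,4,6}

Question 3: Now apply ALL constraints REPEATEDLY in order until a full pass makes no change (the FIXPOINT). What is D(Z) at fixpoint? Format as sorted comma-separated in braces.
Answer: {3,4,5,6,7,8}

Derivation:
pass 0 (initial): D(Z)={3,4,5,6,7,8}
pass 1: U {3,4,6,7,8}->{3,4,6}; V {3,4,5,7,8}->{4,5,7,8}
pass 2: no change
Fixpoint after 2 passes: D(Z) = {3,4,5,6,7,8}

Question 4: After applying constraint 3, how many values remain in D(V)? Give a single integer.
Constraint 1 (U < Y) on D(U)={3,4,6,7,8} D(Y)={5,6,7}: U {3,4,6,7,8}->{3,4,6}
Constraint 2 (U < V) on D(U)={3,4,6} D(V)={3,4,5,7,8}: V {3,4,5,7,8}->{4,5,7,8}
Constraint 3 (V != Y) on D(V)={4,5,7,8} D(Y)={5,6,7}: no change
So after constraint 3: D(V)={4,5,7,8}, size = 4

Answer: 4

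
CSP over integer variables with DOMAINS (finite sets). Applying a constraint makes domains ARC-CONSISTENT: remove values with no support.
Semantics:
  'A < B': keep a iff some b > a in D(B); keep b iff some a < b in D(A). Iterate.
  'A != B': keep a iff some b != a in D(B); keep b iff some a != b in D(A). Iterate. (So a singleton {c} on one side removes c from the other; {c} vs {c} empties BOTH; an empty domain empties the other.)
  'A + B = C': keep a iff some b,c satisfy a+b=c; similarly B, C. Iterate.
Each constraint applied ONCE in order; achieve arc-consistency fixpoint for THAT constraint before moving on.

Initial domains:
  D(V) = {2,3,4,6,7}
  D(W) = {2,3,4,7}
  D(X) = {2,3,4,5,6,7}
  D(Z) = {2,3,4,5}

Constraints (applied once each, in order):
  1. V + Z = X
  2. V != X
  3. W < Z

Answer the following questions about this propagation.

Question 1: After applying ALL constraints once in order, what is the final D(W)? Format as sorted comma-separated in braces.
Constraint 1 (V + Z = X) on D(V)={2,3,4,6,7} D(Z)={2,3,4,5} D(X)={2,3,4,5,6,7}: V {2,3,4,6,7}->{2,3,4}; X {2,3,4,5,6,7}->{4,5,6,7}
Constraint 2 (V != X) on D(V)={2,3,4} D(X)={4,5,6,7}: no change
Constraint 3 (W < Z) on D(W)={2,3,4,7} D(Z)={2,3,4,5}: W {2,3,4,7}->{2,3,4}; Z {2,3,4,5}->{3,4,5}
So after all 3 constraints: D(W) = {2,3,4}

Answer: {2,3,4}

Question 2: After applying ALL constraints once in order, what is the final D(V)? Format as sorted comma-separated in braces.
Answer: {2,3,4}

Derivation:
Constraint 1 (V + Z = X) on D(V)={2,3,4,6,7} D(Z)={2,3,4,5} D(X)={2,3,4,5,6,7}: V {2,3,4,6,7}->{2,3,4}; X {2,3,4,5,6,7}->{4,5,6,7}
Constraint 2 (V != X) on D(V)={2,3,4} D(X)={4,5,6,7}: no change
Constraint 3 (W < Z) on D(W)={2,3,4,7} D(Z)={2,3,4,5}: W {2,3,4,7}->{2,3,4}; Z {2,3,4,5}->{3,4,5}
So after all 3 constraints: D(V) = {2,3,4}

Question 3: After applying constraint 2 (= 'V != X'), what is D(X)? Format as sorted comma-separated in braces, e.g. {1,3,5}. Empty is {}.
Answer: {4,5,6,7}

Derivation:
Constraint 1 (V + Z = X) on D(V)={2,3,4,6,7} D(Z)={2,3,4,5} D(X)={2,3,4,5,6,7}: V {2,3,4,6,7}->{2,3,4}; X {2,3,4,5,6,7}->{4,5,6,7}
Constraint 2 (V != X) on D(V)={2,3,4} D(X)={4,5,6,7}: no change
So after constraint 2: D(X) = {4,5,6,7}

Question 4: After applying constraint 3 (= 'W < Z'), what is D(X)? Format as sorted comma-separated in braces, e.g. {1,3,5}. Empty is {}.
Constraint 1 (V + Z = X) on D(V)={2,3,4,6,7} D(Z)={2,3,4,5} D(X)={2,3,4,5,6,7}: V {2,3,4,6,7}->{2,3,4}; X {2,3,4,5,6,7}->{4,5,6,7}
Constraint 2 (V != X) on D(V)={2,3,4} D(X)={4,5,6,7}: no change
Constraint 3 (W < Z) on D(W)={2,3,4,7} D(Z)={2,3,4,5}: W {2,3,4,7}->{2,3,4}; Z {2,3,4,5}->{3,4,5}
So after constraint 3: D(X) = {4,5,6,7}

Answer: {4,5,6,7}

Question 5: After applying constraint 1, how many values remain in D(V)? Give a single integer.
Constraint 1 (V + Z = X) on D(V)={2,3,4,6,7} D(Z)={2,3,4,5} D(X)={2,3,4,5,6,7}: V {2,3,4,6,7}->{2,3,4}; X {2,3,4,5,6,7}->{4,5,6,7}
So after constraint 1: D(V)={2,3,4}, size = 3

Answer: 3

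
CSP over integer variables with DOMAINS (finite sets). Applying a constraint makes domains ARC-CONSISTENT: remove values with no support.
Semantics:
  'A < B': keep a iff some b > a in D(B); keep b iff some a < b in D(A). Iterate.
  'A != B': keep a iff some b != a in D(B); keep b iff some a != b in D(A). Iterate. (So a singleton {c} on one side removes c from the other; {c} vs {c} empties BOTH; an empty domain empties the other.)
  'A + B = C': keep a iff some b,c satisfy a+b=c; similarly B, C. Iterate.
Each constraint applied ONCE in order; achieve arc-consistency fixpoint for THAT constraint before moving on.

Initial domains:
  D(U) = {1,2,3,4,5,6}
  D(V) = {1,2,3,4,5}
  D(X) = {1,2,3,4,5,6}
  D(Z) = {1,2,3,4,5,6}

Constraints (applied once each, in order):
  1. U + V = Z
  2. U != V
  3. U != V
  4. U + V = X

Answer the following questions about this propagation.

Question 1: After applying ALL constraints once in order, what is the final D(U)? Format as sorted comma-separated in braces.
Answer: {1,2,3,4,5}

Derivation:
Constraint 1 (U + V = Z) on D(U)={1,2,3,4,5,6} D(V)={1,2,3,4,5} D(Z)={1,2,3,4,5,6}: U {1,2,3,4,5,6}->{1,2,3,4,5}; Z {1,2,3,4,5,6}->{2,3,4,5,6}
Constraint 2 (U != V) on D(U)={1,2,3,4,5} D(V)={1,2,3,4,5}: no change
Constraint 3 (U != V) on D(U)={1,2,3,4,5} D(V)={1,2,3,4,5}: no change
Constraint 4 (U + V = X) on D(U)={1,2,3,4,5} D(V)={1,2,3,4,5} D(X)={1,2,3,4,5,6}: X {1,2,3,4,5,6}->{2,3,4,5,6}
So after all 4 constraints: D(U) = {1,2,3,4,5}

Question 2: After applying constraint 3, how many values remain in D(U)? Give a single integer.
Constraint 1 (U + V = Z) on D(U)={1,2,3,4,5,6} D(V)={1,2,3,4,5} D(Z)={1,2,3,4,5,6}: U {1,2,3,4,5,6}->{1,2,3,4,5}; Z {1,2,3,4,5,6}->{2,3,4,5,6}
Constraint 2 (U != V) on D(U)={1,2,3,4,5} D(V)={1,2,3,4,5}: no change
Constraint 3 (U != V) on D(U)={1,2,3,4,5} D(V)={1,2,3,4,5}: no change
So after constraint 3: D(U)={1,2,3,4,5}, size = 5

Answer: 5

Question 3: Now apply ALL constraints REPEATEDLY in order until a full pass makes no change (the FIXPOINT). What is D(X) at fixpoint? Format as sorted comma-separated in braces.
pass 0 (initial): D(X)={1,2,3,4,5,6}
pass 1: U {1,2,3,4,5,6}->{1,2,3,4,5}; X {1,2,3,4,5,6}->{2,3,4,5,6}; Z {1,2,3,4,5,6}->{2,3,4,5,6}
pass 2: no change
Fixpoint after 2 passes: D(X) = {2,3,4,5,6}

Answer: {2,3,4,5,6}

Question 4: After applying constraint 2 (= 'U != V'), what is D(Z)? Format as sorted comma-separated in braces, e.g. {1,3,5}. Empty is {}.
Constraint 1 (U + V = Z) on D(U)={1,2,3,4,5,6} D(V)={1,2,3,4,5} D(Z)={1,2,3,4,5,6}: U {1,2,3,4,5,6}->{1,2,3,4,5}; Z {1,2,3,4,5,6}->{2,3,4,5,6}
Constraint 2 (U != V) on D(U)={1,2,3,4,5} D(V)={1,2,3,4,5}: no change
So after constraint 2: D(Z) = {2,3,4,5,6}

Answer: {2,3,4,5,6}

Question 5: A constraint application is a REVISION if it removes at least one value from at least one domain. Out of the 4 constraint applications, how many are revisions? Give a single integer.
Answer: 2

Derivation:
Constraint 1 (U + V = Z) on D(U)={1,2,3,4,5,6} D(V)={1,2,3,4,5} D(Z)={1,2,3,4,5,6}: U {1,2,3,4,5,6}->{1,2,3,4,5}; Z {1,2,3,4,5,6}->{2,3,4,5,6} => REVISION
Constraint 2 (U != V) on D(U)={1,2,3,4,5} D(V)={1,2,3,4,5}: no change => not a revision
Constraint 3 (U != V) on D(U)={1,2,3,4,5} D(V)={1,2,3,4,5}: no change => not a revision
Constraint 4 (U + V = X) on D(U)={1,2,3,4,5} D(V)={1,2,3,4,5} D(X)={1,2,3,4,5,6}: X {1,2,3,4,5,6}->{2,3,4,5,6} => REVISION
Total revisions = 2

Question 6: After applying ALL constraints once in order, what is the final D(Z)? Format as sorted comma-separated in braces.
Constraint 1 (U + V = Z) on D(U)={1,2,3,4,5,6} D(V)={1,2,3,4,5} D(Z)={1,2,3,4,5,6}: U {1,2,3,4,5,6}->{1,2,3,4,5}; Z {1,2,3,4,5,6}->{2,3,4,5,6}
Constraint 2 (U != V) on D(U)={1,2,3,4,5} D(V)={1,2,3,4,5}: no change
Constraint 3 (U != V) on D(U)={1,2,3,4,5} D(V)={1,2,3,4,5}: no change
Constraint 4 (U + V = X) on D(U)={1,2,3,4,5} D(V)={1,2,3,4,5} D(X)={1,2,3,4,5,6}: X {1,2,3,4,5,6}->{2,3,4,5,6}
So after all 4 constraints: D(Z) = {2,3,4,5,6}

Answer: {2,3,4,5,6}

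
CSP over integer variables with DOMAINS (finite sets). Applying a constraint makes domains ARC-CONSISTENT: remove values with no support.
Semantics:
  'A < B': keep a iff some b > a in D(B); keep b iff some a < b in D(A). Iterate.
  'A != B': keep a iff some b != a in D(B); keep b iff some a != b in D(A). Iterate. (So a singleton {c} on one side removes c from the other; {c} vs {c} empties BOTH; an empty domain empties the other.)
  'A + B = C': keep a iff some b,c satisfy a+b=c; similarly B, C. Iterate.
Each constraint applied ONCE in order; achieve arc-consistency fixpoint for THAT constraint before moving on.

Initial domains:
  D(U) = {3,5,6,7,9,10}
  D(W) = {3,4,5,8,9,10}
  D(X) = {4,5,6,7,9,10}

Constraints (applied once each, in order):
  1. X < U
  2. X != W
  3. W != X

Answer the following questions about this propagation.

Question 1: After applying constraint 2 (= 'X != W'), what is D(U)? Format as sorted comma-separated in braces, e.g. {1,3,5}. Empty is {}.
Constraint 1 (X < U) on D(X)={4,5,6,7,9,10} D(U)={3,5,6,7,9,10}: X {4,5,6,7,9,10}->{4,5,6,7,9}; U {3,5,6,7,9,10}->{5,6,7,9,10}
Constraint 2 (X != W) on D(X)={4,5,6,7,9} D(W)={3,4,5,8,9,10}: no change
So after constraint 2: D(U) = {5,6,7,9,10}

Answer: {5,6,7,9,10}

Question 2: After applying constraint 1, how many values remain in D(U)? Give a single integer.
Answer: 5

Derivation:
Constraint 1 (X < U) on D(X)={4,5,6,7,9,10} D(U)={3,5,6,7,9,10}: X {4,5,6,7,9,10}->{4,5,6,7,9}; U {3,5,6,7,9,10}->{5,6,7,9,10}
So after constraint 1: D(U)={5,6,7,9,10}, size = 5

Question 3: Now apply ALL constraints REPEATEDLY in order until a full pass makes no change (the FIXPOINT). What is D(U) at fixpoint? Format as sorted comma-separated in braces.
Answer: {5,6,7,9,10}

Derivation:
pass 0 (initial): D(U)={3,5,6,7,9,10}
pass 1: U {3,5,6,7,9,10}->{5,6,7,9,10}; X {4,5,6,7,9,10}->{4,5,6,7,9}
pass 2: no change
Fixpoint after 2 passes: D(U) = {5,6,7,9,10}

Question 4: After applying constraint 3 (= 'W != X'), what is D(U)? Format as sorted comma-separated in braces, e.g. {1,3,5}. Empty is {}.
Constraint 1 (X < U) on D(X)={4,5,6,7,9,10} D(U)={3,5,6,7,9,10}: X {4,5,6,7,9,10}->{4,5,6,7,9}; U {3,5,6,7,9,10}->{5,6,7,9,10}
Constraint 2 (X != W) on D(X)={4,5,6,7,9} D(W)={3,4,5,8,9,10}: no change
Constraint 3 (W != X) on D(W)={3,4,5,8,9,10} D(X)={4,5,6,7,9}: no change
So after constraint 3: D(U) = {5,6,7,9,10}

Answer: {5,6,7,9,10}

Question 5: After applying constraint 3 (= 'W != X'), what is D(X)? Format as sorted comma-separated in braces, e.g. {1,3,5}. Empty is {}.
Constraint 1 (X < U) on D(X)={4,5,6,7,9,10} D(U)={3,5,6,7,9,10}: X {4,5,6,7,9,10}->{4,5,6,7,9}; U {3,5,6,7,9,10}->{5,6,7,9,10}
Constraint 2 (X != W) on D(X)={4,5,6,7,9} D(W)={3,4,5,8,9,10}: no change
Constraint 3 (W != X) on D(W)={3,4,5,8,9,10} D(X)={4,5,6,7,9}: no change
So after constraint 3: D(X) = {4,5,6,7,9}

Answer: {4,5,6,7,9}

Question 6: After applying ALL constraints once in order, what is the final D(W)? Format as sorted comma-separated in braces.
Answer: {3,4,5,8,9,10}

Derivation:
Constraint 1 (X < U) on D(X)={4,5,6,7,9,10} D(U)={3,5,6,7,9,10}: X {4,5,6,7,9,10}->{4,5,6,7,9}; U {3,5,6,7,9,10}->{5,6,7,9,10}
Constraint 2 (X != W) on D(X)={4,5,6,7,9} D(W)={3,4,5,8,9,10}: no change
Constraint 3 (W != X) on D(W)={3,4,5,8,9,10} D(X)={4,5,6,7,9}: no change
So after all 3 constraints: D(W) = {3,4,5,8,9,10}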